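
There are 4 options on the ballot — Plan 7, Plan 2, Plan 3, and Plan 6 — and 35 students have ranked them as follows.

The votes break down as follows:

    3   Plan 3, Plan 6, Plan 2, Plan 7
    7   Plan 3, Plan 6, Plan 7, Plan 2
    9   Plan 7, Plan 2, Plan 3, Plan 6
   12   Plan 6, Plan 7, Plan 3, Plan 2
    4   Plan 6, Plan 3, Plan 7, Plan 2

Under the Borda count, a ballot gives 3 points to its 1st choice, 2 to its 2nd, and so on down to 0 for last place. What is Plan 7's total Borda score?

62

Borda scores:
  Plan 7: 3·0 + 7·1 + 9·3 + 12·2 + 4·1 = 62
  Plan 2: 3·1 + 7·0 + 9·2 + 12·0 + 4·0 = 21
  Plan 3: 3·3 + 7·3 + 9·1 + 12·1 + 4·2 = 59
  Plan 6: 3·2 + 7·2 + 9·0 + 12·3 + 4·3 = 68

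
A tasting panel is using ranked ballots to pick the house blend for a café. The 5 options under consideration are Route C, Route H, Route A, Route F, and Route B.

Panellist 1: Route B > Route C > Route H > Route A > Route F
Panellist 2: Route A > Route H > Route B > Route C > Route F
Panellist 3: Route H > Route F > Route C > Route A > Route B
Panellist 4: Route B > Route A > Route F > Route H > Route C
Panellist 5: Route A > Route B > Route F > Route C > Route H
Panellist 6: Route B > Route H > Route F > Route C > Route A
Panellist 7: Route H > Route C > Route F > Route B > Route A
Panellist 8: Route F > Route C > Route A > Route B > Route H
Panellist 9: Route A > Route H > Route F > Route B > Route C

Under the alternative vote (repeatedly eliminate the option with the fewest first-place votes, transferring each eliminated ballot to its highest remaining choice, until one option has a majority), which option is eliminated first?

Round 1: Route A 3, Route B 3, Route H 2, Route F 1, Route C 0. Route C has the fewest and is eliminated.
Round 2: Route A 3, Route B 3, Route H 2, Route F 1. Route F has the fewest and is eliminated.
Round 3: Route A 4, Route B 3, Route H 2. Route H has the fewest and is eliminated.
Round 4: Route A 5, Route B 4. Route A has a majority.

Route C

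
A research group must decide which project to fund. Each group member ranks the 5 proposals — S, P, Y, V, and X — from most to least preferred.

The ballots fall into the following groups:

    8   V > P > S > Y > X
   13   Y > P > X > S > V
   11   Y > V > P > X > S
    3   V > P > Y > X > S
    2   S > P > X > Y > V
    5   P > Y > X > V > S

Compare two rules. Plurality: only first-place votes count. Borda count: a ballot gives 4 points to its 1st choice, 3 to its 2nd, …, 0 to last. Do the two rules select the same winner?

Yes

Plurality first-place counts: S 2, P 5, Y 24, V 11, X 0 → Y.
Borda totals: S 37, P 120, Y 127, V 82, X 54 → Y.
The two rules agree on Y.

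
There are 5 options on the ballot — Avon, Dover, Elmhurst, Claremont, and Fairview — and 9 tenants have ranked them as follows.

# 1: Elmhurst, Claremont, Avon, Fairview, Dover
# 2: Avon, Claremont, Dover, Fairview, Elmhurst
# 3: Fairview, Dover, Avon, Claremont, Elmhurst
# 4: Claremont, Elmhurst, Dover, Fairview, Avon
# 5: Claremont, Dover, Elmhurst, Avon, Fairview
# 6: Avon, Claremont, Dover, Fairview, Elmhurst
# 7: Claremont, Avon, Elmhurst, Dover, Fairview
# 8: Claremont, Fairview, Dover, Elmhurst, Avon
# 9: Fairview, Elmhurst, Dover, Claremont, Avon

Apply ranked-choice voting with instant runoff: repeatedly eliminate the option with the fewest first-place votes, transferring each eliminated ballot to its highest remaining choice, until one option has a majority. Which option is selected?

Claremont

Round 1: Claremont 4, Avon 2, Fairview 2, Elmhurst 1, Dover 0. Dover has the fewest and is eliminated.
Round 2: Claremont 4, Avon 2, Fairview 2, Elmhurst 1. Elmhurst has the fewest and is eliminated.
Round 3: Claremont 5, Avon 2, Fairview 2. Claremont has a majority.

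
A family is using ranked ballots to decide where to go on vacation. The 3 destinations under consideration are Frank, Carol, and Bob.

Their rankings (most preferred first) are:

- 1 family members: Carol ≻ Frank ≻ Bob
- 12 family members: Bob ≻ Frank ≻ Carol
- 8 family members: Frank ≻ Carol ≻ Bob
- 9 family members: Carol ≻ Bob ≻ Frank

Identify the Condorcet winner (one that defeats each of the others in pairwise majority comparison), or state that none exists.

No Condorcet winner

Head-to-head results (30 voters total):
Frank vs Carol: Frank wins 20–10.
Frank vs Bob: Bob wins 21–9.
Carol vs Bob: Carol wins 18–12.
No candidate beats all others: Frank beats Carol beats Bob beats Frank, a majority cycle.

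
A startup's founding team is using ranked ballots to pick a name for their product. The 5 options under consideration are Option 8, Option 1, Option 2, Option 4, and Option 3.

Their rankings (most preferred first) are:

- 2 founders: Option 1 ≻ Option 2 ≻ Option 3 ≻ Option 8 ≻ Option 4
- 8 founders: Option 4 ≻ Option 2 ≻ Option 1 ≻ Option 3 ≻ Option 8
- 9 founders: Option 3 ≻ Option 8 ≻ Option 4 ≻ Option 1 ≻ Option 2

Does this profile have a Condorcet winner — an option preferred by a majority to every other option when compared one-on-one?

Head-to-head results (19 voters total):
Option 8 vs Option 1: Option 1 wins 10–9.
Option 8 vs Option 2: Option 2 wins 10–9.
Option 8 vs Option 4: Option 8 wins 11–8.
Option 8 vs Option 3: Option 3 wins 19–0.
Option 1 vs Option 2: Option 1 wins 11–8.
Option 1 vs Option 4: Option 4 wins 17–2.
Option 1 vs Option 3: Option 1 wins 10–9.
Option 2 vs Option 4: Option 4 wins 17–2.
Option 2 vs Option 3: Option 2 wins 10–9.
Option 4 vs Option 3: Option 3 wins 11–8.
No candidate beats all others: Option 8 beats Option 4 beats Option 1 beats Option 8, a majority cycle.

No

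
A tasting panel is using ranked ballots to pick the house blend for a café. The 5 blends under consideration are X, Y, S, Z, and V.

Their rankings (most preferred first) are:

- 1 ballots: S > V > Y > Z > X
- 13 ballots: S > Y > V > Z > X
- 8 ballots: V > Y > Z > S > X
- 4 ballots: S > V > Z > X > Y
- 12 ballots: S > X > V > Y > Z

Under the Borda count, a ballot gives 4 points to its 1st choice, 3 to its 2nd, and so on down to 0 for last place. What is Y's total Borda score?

77

Borda scores:
  X: 0 + 13·0 + 8·0 + 4·1 + 12·3 = 40
  Y: 2 + 13·3 + 8·3 + 4·0 + 12·1 = 77
  S: 4 + 13·4 + 8·1 + 4·4 + 12·4 = 128
  Z: 1 + 13·1 + 8·2 + 4·2 + 12·0 = 38
  V: 3 + 13·2 + 8·4 + 4·3 + 12·2 = 97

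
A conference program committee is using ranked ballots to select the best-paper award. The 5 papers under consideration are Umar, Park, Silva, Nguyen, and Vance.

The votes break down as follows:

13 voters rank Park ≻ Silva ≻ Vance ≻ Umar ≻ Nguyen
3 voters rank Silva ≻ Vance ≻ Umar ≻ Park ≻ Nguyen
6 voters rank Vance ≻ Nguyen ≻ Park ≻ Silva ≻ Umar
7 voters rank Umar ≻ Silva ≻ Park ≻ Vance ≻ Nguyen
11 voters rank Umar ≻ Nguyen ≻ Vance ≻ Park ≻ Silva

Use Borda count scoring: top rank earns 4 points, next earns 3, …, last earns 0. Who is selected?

Borda scores:
  Umar: 13·1 + 3·2 + 6·0 + 7·4 + 11·4 = 91
  Park: 13·4 + 3·1 + 6·2 + 7·2 + 11·1 = 92
  Silva: 13·3 + 3·4 + 6·1 + 7·3 + 11·0 = 78
  Nguyen: 13·0 + 3·0 + 6·3 + 7·0 + 11·3 = 51
  Vance: 13·2 + 3·3 + 6·4 + 7·1 + 11·2 = 88
Park has the highest total.

Park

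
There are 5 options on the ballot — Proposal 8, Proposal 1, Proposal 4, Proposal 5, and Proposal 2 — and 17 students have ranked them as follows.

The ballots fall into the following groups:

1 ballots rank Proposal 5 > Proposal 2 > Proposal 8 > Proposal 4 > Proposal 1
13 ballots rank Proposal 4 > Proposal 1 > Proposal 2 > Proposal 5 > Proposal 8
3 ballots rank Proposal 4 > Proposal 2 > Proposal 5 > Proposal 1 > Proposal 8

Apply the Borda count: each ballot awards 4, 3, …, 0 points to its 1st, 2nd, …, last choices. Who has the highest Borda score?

Borda scores:
  Proposal 8: 2 + 13·0 + 3·0 = 2
  Proposal 1: 0 + 13·3 + 3·1 = 42
  Proposal 4: 1 + 13·4 + 3·4 = 65
  Proposal 5: 4 + 13·1 + 3·2 = 23
  Proposal 2: 3 + 13·2 + 3·3 = 38
Proposal 4 has the highest total.

Proposal 4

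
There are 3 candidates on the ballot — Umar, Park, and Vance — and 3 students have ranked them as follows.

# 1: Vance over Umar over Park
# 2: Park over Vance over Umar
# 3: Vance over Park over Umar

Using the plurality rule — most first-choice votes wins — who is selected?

Vance

First-place vote totals:
  Umar: 0
  Park: 1
  Vance: 2
Vance has the most first-place votes.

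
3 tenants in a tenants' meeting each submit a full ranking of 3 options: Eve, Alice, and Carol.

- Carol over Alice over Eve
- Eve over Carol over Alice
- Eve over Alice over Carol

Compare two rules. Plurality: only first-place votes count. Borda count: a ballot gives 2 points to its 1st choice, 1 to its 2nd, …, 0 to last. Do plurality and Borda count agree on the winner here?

Plurality first-place counts: Eve 2, Alice 0, Carol 1 → Eve.
Borda totals: Eve 4, Alice 2, Carol 3 → Eve.
The two rules agree on Eve.

Yes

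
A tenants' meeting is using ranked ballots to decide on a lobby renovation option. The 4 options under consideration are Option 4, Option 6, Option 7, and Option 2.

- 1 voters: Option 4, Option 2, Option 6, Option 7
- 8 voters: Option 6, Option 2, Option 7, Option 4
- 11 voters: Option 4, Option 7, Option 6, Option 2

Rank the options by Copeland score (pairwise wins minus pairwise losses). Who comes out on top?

Option 4

Pairwise results:
  Option 4 vs Option 6: Option 4 wins 12–8.
  Option 4 vs Option 7: Option 4 wins 12–8.
  Option 4 vs Option 2: Option 4 wins 12–8.
  Option 6 vs Option 7: Option 7 wins 11–9.
  Option 6 vs Option 2: Option 6 wins 19–1.
  Option 7 vs Option 2: Option 7 wins 11–9.
Copeland scores (wins − losses):
  Option 4: 3 − 0 = 3
  Option 6: 1 − 2 = -1
  Option 7: 2 − 1 = 1
  Option 2: 0 − 3 = -3
Option 4 has the best Copeland score.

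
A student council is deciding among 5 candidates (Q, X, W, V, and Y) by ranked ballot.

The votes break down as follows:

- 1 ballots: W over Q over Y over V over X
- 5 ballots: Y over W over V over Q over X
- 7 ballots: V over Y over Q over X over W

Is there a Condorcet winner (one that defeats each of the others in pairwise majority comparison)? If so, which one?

Head-to-head results (13 voters total):
Q vs X: Q wins 13–0.
Q vs W: Q wins 7–6.
Q vs V: V wins 12–1.
Q vs Y: Y wins 12–1.
X vs W: X wins 7–6.
X vs V: V wins 13–0.
X vs Y: Y wins 13–0.
W vs V: V wins 7–6.
W vs Y: Y wins 12–1.
V vs Y: V wins 7–6.
V beats each rival — Q (12–1), X (13–0), W (7–6), Y (7–6) — so V is the Condorcet winner.

V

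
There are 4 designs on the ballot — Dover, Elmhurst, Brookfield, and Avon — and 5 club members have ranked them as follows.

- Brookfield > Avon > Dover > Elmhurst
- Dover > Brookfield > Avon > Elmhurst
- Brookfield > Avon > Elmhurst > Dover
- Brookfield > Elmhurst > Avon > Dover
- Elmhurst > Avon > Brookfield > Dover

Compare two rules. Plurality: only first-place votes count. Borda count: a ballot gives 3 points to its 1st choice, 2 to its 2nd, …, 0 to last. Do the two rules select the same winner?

Plurality first-place counts: Dover 1, Elmhurst 1, Brookfield 3, Avon 0 → Brookfield.
Borda totals: Dover 4, Elmhurst 6, Brookfield 12, Avon 8 → Brookfield.
The two rules agree on Brookfield.

Yes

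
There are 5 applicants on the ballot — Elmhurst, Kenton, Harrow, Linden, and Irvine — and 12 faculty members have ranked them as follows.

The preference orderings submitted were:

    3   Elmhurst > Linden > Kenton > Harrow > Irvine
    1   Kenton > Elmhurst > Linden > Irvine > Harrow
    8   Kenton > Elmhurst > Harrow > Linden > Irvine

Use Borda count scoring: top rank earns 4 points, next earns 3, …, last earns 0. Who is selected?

Borda scores:
  Elmhurst: 3·4 + 3 + 8·3 = 39
  Kenton: 3·2 + 4 + 8·4 = 42
  Harrow: 3·1 + 0 + 8·2 = 19
  Linden: 3·3 + 2 + 8·1 = 19
  Irvine: 3·0 + 1 + 8·0 = 1
Kenton has the highest total.

Kenton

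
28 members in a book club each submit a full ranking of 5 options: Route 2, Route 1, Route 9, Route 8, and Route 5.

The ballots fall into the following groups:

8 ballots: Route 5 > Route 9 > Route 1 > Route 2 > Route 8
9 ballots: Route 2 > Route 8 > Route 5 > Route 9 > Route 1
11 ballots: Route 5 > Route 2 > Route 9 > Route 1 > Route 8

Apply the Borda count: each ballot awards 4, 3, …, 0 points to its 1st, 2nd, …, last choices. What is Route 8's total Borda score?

Borda scores:
  Route 2: 8·1 + 9·4 + 11·3 = 77
  Route 1: 8·2 + 9·0 + 11·1 = 27
  Route 9: 8·3 + 9·1 + 11·2 = 55
  Route 8: 8·0 + 9·3 + 11·0 = 27
  Route 5: 8·4 + 9·2 + 11·4 = 94

27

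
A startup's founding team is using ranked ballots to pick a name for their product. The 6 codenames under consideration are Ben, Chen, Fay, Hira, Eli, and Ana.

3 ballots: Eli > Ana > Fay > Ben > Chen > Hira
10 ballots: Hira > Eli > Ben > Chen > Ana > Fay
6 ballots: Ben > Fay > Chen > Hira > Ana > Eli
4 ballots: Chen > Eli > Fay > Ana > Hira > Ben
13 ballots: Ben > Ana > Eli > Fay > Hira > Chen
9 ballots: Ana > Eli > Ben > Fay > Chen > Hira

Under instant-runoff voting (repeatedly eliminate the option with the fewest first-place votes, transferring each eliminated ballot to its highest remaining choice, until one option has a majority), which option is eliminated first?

Round 1: Ben 19, Hira 10, Ana 9, Chen 4, Eli 3, Fay 0. Fay has the fewest and is eliminated.
Round 2: Ben 19, Hira 10, Ana 9, Chen 4, Eli 3. Eli has the fewest and is eliminated.
Round 3: Ben 19, Ana 12, Hira 10, Chen 4. Chen has the fewest and is eliminated.
Round 4: Ben 19, Ana 16, Hira 10. Hira has the fewest and is eliminated.
Round 5: Ben 29, Ana 16. Ben has a majority.

Fay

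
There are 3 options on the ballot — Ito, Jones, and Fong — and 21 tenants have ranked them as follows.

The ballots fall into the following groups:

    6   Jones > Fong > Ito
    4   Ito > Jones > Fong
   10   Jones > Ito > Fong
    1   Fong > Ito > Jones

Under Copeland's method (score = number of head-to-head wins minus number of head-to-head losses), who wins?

Pairwise results:
  Ito vs Jones: Jones wins 16–5.
  Ito vs Fong: Ito wins 14–7.
  Jones vs Fong: Jones wins 20–1.
Copeland scores (wins − losses):
  Ito: 1 − 1 = 0
  Jones: 2 − 0 = 2
  Fong: 0 − 2 = -2
Jones has the best Copeland score.

Jones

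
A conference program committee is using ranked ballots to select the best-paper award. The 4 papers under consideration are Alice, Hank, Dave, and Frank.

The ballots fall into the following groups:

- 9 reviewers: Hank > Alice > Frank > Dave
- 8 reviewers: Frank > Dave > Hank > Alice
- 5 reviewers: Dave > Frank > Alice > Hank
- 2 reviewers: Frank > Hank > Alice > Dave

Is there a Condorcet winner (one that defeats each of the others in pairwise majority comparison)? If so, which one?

Head-to-head results (24 voters total):
Alice vs Hank: Hank wins 19–5.
Alice vs Dave: Dave wins 13–11.
Alice vs Frank: Frank wins 15–9.
Hank vs Dave: Dave wins 13–11.
Hank vs Frank: Frank wins 15–9.
Dave vs Frank: Frank wins 19–5.
Frank beats each rival — Alice (15–9), Hank (15–9), Dave (19–5) — so Frank is the Condorcet winner.

Frank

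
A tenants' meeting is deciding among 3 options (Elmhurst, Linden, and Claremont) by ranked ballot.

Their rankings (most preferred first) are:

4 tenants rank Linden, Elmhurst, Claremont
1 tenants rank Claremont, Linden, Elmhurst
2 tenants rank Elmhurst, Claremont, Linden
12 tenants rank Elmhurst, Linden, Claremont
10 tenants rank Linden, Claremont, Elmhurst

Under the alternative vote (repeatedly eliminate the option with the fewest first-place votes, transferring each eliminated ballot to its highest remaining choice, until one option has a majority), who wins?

Round 1: Elmhurst 14, Linden 14, Claremont 1. Claremont has the fewest and is eliminated.
Round 2: Linden 15, Elmhurst 14. Linden has a majority.

Linden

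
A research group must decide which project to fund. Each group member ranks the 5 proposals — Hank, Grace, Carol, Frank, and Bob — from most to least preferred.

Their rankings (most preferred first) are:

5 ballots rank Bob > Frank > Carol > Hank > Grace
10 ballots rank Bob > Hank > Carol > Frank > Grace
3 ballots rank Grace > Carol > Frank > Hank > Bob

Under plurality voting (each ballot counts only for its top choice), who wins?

First-place vote totals:
  Hank: 0
  Grace: 3
  Carol: 0
  Frank: 0
  Bob: 15
Bob has the most first-place votes.

Bob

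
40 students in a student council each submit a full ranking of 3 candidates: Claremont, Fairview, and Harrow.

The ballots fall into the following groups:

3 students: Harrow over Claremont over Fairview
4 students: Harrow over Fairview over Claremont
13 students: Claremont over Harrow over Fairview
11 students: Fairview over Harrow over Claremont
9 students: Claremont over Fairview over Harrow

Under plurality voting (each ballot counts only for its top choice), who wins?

Claremont

First-place vote totals:
  Claremont: 22
  Fairview: 11
  Harrow: 7
Claremont has the most first-place votes.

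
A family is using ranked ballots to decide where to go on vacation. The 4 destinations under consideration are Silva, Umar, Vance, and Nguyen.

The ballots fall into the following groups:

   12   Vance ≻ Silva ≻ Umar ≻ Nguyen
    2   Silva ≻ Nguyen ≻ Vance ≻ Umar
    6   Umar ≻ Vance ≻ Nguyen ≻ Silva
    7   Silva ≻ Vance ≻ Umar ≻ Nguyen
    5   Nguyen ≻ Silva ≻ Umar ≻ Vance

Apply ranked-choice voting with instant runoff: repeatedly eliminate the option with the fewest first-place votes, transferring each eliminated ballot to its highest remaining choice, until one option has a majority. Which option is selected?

Round 1: Vance 12, Silva 9, Umar 6, Nguyen 5. Nguyen has the fewest and is eliminated.
Round 2: Silva 14, Vance 12, Umar 6. Umar has the fewest and is eliminated.
Round 3: Vance 18, Silva 14. Vance has a majority.

Vance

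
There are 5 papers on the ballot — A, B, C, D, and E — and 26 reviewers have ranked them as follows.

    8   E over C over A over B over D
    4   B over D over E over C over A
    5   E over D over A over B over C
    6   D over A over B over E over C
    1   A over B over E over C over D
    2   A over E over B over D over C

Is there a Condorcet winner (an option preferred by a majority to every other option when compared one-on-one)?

Head-to-head results (26 voters total):
A vs B: A wins 22–4.
A vs C: A wins 14–12.
A vs D: D wins 15–11.
A vs E: E wins 17–9.
B vs C: B wins 18–8.
B vs D: B wins 15–11.
B vs E: E wins 15–11.
C vs D: D wins 17–9.
C vs E: E wins 26–0.
D vs E: E wins 16–10.
E beats each rival — A (17–9), B (15–11), C (26–0), D (16–10) — so E is the Condorcet winner.

Yes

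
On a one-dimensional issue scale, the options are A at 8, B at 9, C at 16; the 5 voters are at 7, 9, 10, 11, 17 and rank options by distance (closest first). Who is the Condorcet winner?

With single-peaked preferences on a line, the Condorcet winner is the candidate closest to the median voter.
The median voter (position 10) is closest to B at 9.
Check: B vs C — voters closer to B: 4 of 5.

B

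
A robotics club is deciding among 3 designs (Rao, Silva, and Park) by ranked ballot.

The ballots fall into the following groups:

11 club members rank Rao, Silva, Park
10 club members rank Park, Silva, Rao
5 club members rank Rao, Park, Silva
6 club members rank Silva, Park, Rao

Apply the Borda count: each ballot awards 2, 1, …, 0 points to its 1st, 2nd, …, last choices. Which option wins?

Silva

Borda scores:
  Rao: 11·2 + 10·0 + 5·2 + 6·0 = 32
  Silva: 11·1 + 10·1 + 5·0 + 6·2 = 33
  Park: 11·0 + 10·2 + 5·1 + 6·1 = 31
Silva has the highest total.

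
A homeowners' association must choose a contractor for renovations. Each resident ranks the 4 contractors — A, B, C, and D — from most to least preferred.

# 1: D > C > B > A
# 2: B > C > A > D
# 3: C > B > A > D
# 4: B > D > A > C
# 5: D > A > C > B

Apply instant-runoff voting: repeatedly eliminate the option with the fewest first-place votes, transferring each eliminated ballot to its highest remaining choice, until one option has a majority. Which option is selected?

B

Round 1: B 2, D 2, C 1, A 0. A has the fewest and is eliminated.
Round 2: B 2, D 2, C 1. C has the fewest and is eliminated.
Round 3: B 3, D 2. B has a majority.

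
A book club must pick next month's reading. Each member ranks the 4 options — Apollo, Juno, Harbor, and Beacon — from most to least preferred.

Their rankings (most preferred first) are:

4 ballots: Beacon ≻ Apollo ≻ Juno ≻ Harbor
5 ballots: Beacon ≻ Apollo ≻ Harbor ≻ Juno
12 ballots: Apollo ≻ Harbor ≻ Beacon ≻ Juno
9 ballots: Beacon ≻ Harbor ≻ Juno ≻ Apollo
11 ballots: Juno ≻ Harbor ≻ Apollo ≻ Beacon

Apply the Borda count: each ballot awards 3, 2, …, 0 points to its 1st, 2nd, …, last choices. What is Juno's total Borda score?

46

Borda scores:
  Apollo: 4·2 + 5·2 + 12·3 + 9·0 + 11·1 = 65
  Juno: 4·1 + 5·0 + 12·0 + 9·1 + 11·3 = 46
  Harbor: 4·0 + 5·1 + 12·2 + 9·2 + 11·2 = 69
  Beacon: 4·3 + 5·3 + 12·1 + 9·3 + 11·0 = 66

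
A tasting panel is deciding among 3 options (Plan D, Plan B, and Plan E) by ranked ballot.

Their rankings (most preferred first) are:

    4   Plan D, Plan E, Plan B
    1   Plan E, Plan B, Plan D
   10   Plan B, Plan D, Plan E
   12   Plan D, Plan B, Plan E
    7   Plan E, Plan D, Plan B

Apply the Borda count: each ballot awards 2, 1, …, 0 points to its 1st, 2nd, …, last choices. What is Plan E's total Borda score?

Borda scores:
  Plan D: 4·2 + 0 + 10·1 + 12·2 + 7·1 = 49
  Plan B: 4·0 + 1 + 10·2 + 12·1 + 7·0 = 33
  Plan E: 4·1 + 2 + 10·0 + 12·0 + 7·2 = 20

20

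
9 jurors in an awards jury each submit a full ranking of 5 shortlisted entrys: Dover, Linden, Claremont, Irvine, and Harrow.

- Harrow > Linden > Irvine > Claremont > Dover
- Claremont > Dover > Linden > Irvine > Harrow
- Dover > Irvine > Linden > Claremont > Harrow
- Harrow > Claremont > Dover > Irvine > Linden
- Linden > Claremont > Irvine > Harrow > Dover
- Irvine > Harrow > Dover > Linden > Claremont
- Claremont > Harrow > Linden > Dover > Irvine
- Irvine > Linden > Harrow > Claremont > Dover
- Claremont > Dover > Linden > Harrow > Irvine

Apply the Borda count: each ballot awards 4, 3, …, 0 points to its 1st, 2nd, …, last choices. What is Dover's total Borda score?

15

Borda scores:
  Dover: 0 + 3 + 4 + 2 + 0 + 2 + 1 + 0 + 3 = 15
  Linden: 3 + 2 + 2 + 0 + 4 + 1 + 2 + 3 + 2 = 19
  Claremont: 1 + 4 + 1 + 3 + 3 + 0 + 4 + 1 + 4 = 21
  Irvine: 2 + 1 + 3 + 1 + 2 + 4 + 0 + 4 + 0 = 17
  Harrow: 4 + 0 + 0 + 4 + 1 + 3 + 3 + 2 + 1 = 18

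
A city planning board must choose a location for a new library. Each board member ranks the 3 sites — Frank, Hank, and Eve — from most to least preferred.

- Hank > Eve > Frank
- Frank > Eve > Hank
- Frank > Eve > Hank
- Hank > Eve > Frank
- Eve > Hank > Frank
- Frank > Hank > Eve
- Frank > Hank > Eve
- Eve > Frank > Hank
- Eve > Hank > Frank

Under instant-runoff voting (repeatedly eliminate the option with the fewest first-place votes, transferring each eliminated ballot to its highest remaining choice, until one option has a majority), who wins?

Eve

Round 1: Frank 4, Eve 3, Hank 2. Hank has the fewest and is eliminated.
Round 2: Eve 5, Frank 4. Eve has a majority.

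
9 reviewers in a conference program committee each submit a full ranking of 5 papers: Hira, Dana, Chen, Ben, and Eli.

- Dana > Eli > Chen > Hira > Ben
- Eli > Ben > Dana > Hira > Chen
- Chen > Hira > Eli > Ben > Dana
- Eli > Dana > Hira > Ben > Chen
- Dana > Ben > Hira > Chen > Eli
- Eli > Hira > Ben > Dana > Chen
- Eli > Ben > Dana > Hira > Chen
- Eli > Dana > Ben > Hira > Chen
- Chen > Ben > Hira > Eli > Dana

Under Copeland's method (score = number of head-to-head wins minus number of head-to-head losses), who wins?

Eli

Pairwise results:
  Hira vs Dana: Dana wins 6–3.
  Hira vs Chen: Hira wins 6–3.
  Hira vs Ben: Ben wins 5–4.
  Hira vs Eli: Eli wins 6–3.
  Dana vs Chen: Dana wins 7–2.
  Dana vs Ben: Ben wins 5–4.
  Dana vs Eli: Eli wins 7–2.
  Chen vs Ben: Ben wins 6–3.
  Chen vs Eli: Eli wins 6–3.
  Ben vs Eli: Eli wins 7–2.
Copeland scores (wins − losses):
  Hira: 1 − 3 = -2
  Dana: 2 − 2 = 0
  Chen: 0 − 4 = -4
  Ben: 3 − 1 = 2
  Eli: 4 − 0 = 4
Eli has the best Copeland score.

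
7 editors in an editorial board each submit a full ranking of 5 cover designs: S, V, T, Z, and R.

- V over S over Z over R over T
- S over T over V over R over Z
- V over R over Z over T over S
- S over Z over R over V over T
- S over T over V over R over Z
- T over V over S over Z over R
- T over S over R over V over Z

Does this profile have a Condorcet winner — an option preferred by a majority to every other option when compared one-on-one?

Head-to-head results (7 voters total):
S vs V: S wins 4–3.
S vs T: S wins 4–3.
S vs Z: S wins 6–1.
S vs R: S wins 6–1.
V vs T: T wins 4–3.
V vs Z: V wins 6–1.
V vs R: V wins 5–2.
T vs Z: T wins 4–3.
T vs R: T wins 4–3.
Z vs R: R wins 4–3.
S beats each rival — V (4–3), T (4–3), Z (6–1), R (6–1) — so S is the Condorcet winner.

Yes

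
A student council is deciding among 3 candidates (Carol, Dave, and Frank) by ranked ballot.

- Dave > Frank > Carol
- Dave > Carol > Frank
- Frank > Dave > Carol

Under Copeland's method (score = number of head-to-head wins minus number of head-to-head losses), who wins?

Pairwise results:
  Carol vs Dave: Dave wins 3–0.
  Carol vs Frank: Frank wins 2–1.
  Dave vs Frank: Dave wins 2–1.
Copeland scores (wins − losses):
  Carol: 0 − 2 = -2
  Dave: 2 − 0 = 2
  Frank: 1 − 1 = 0
Dave has the best Copeland score.

Dave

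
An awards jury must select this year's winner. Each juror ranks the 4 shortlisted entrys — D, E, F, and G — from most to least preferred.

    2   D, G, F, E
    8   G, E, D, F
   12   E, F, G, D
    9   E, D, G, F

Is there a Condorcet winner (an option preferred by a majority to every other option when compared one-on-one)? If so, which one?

E

Head-to-head results (31 voters total):
D vs E: E wins 29–2.
D vs F: D wins 19–12.
D vs G: G wins 20–11.
E vs F: E wins 29–2.
E vs G: E wins 21–10.
F vs G: G wins 19–12.
E beats each rival — D (29–2), F (29–2), G (21–10) — so E is the Condorcet winner.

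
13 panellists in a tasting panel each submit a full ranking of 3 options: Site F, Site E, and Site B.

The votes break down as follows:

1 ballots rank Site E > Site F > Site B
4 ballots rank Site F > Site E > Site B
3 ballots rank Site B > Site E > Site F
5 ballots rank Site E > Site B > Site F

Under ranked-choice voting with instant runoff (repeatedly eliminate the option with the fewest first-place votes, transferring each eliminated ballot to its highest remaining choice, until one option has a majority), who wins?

Site E

Round 1: Site E 6, Site F 4, Site B 3. Site B has the fewest and is eliminated.
Round 2: Site E 9, Site F 4. Site E has a majority.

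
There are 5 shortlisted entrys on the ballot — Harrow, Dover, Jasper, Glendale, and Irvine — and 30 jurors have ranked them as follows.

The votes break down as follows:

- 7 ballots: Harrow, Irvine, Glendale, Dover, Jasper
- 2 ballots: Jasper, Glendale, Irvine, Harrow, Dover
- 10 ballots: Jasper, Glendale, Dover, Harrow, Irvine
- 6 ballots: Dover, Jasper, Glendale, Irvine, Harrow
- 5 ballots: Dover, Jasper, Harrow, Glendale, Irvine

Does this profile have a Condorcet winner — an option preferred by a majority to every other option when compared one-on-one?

No

Head-to-head results (30 voters total):
Harrow vs Dover: Dover wins 21–9.
Harrow vs Jasper: Jasper wins 23–7.
Harrow vs Glendale: Glendale wins 18–12.
Harrow vs Irvine: Harrow wins 22–8.
Dover vs Jasper: Dover wins 18–12.
Dover vs Glendale: Glendale wins 19–11.
Dover vs Irvine: Dover wins 21–9.
Jasper vs Glendale: Jasper wins 23–7.
Jasper vs Irvine: Jasper wins 23–7.
Glendale vs Irvine: Glendale wins 23–7.
No candidate beats all others: Dover beats Jasper beats Glendale beats Dover, a majority cycle.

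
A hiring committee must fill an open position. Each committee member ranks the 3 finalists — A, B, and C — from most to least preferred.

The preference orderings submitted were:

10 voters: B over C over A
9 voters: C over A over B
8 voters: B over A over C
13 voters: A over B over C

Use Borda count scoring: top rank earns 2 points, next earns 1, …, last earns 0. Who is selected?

B

Borda scores:
  A: 10·0 + 9·1 + 8·1 + 13·2 = 43
  B: 10·2 + 9·0 + 8·2 + 13·1 = 49
  C: 10·1 + 9·2 + 8·0 + 13·0 = 28
B has the highest total.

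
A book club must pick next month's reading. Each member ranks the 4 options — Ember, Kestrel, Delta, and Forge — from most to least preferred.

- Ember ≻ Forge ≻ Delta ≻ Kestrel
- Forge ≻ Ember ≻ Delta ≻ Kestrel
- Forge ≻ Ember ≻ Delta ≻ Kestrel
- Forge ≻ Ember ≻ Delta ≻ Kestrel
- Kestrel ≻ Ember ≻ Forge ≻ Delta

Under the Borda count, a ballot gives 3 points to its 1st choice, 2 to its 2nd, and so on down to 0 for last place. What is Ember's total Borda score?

11

Borda scores:
  Ember: 3 + 2 + 2 + 2 + 2 = 11
  Kestrel: 0 + 0 + 0 + 0 + 3 = 3
  Delta: 1 + 1 + 1 + 1 + 0 = 4
  Forge: 2 + 3 + 3 + 3 + 1 = 12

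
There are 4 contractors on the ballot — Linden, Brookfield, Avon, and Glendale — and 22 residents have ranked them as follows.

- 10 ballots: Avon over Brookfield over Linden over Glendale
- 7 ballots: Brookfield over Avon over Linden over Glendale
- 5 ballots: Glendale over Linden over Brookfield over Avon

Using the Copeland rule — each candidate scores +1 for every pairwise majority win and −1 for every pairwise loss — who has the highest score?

Brookfield

Pairwise results:
  Linden vs Brookfield: Brookfield wins 17–5.
  Linden vs Avon: Avon wins 17–5.
  Linden vs Glendale: Linden wins 17–5.
  Brookfield vs Avon: Brookfield wins 12–10.
  Brookfield vs Glendale: Brookfield wins 17–5.
  Avon vs Glendale: Avon wins 17–5.
Copeland scores (wins − losses):
  Linden: 1 − 2 = -1
  Brookfield: 3 − 0 = 3
  Avon: 2 − 1 = 1
  Glendale: 0 − 3 = -3
Brookfield has the best Copeland score.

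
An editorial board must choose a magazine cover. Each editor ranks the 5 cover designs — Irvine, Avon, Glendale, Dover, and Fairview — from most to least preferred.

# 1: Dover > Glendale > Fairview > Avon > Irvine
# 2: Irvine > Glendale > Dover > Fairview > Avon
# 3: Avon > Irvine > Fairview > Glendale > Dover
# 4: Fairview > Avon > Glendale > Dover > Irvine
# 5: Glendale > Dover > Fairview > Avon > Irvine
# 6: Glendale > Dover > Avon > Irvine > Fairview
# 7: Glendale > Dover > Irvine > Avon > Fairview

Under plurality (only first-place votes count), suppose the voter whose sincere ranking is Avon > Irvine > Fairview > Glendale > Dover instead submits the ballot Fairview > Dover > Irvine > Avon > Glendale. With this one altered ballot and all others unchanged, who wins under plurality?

Glendale

First-place totals with the altered ballot: Irvine 1, Avon 0, Glendale 3, Dover 1, Fairview 2.
The winner is unchanged: still Glendale.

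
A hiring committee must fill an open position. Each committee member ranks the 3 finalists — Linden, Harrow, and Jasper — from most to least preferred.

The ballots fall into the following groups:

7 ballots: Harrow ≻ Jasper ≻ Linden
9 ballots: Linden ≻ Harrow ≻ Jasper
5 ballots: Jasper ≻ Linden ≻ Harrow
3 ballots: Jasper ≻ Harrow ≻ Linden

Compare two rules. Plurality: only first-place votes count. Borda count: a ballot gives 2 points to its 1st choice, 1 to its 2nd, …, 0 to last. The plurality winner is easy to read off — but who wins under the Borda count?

Harrow

Plurality first-place counts: Linden 9, Harrow 7, Jasper 8 → Linden.
Borda totals: Linden 23, Harrow 26, Jasper 23 → Harrow.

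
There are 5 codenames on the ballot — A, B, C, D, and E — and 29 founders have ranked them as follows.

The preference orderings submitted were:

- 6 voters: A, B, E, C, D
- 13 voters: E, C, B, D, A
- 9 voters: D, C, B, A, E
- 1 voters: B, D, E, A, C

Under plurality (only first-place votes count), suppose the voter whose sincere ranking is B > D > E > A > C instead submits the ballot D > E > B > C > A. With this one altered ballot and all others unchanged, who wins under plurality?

First-place totals with the altered ballot: A 6, B 0, C 0, D 10, E 13.
The winner is unchanged: still E.

E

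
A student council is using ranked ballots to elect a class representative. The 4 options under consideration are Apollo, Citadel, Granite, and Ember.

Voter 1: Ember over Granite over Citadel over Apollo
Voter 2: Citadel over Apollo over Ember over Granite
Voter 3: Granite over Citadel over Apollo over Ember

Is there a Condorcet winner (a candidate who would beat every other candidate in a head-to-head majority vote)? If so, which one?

Head-to-head results (3 voters total):
Apollo vs Citadel: Citadel wins 3–0.
Apollo vs Granite: Granite wins 2–1.
Apollo vs Ember: Apollo wins 2–1.
Citadel vs Granite: Granite wins 2–1.
Citadel vs Ember: Citadel wins 2–1.
Granite vs Ember: Ember wins 2–1.
No candidate beats all others: Apollo beats Ember beats Granite beats Apollo, a majority cycle.

None — there is no Condorcet winner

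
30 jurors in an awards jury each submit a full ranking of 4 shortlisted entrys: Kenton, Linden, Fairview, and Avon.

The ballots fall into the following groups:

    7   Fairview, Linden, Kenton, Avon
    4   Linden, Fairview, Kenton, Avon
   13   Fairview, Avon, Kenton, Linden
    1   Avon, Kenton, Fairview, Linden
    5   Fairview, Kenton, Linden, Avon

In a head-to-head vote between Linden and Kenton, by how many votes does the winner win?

Ballots ranking Linden above Kenton: 7+4 = 11.
Ballots ranking Kenton above Linden: 13+1+5 = 19.
Kenton wins 19–11, a margin of 8.

8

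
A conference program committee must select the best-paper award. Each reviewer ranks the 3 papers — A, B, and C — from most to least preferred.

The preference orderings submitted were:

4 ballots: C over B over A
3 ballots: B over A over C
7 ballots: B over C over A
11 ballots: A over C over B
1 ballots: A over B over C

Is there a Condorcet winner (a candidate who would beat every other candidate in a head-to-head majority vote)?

Head-to-head results (26 voters total):
A vs B: B wins 14–12.
A vs C: A wins 15–11.
B vs C: C wins 15–11.
No candidate beats all others: A beats C beats B beats A, a majority cycle.

No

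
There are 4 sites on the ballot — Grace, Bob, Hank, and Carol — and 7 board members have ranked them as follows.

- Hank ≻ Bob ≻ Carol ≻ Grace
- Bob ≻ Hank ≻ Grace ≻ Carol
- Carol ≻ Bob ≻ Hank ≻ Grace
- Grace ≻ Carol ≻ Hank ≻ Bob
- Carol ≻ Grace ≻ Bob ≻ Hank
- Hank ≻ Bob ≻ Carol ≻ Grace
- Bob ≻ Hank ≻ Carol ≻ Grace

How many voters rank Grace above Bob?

2

Ballots ranking Grace above Bob: 2.
Ballots ranking Bob above Grace: 5.
So 2 of 7 voters prefer Grace to Bob.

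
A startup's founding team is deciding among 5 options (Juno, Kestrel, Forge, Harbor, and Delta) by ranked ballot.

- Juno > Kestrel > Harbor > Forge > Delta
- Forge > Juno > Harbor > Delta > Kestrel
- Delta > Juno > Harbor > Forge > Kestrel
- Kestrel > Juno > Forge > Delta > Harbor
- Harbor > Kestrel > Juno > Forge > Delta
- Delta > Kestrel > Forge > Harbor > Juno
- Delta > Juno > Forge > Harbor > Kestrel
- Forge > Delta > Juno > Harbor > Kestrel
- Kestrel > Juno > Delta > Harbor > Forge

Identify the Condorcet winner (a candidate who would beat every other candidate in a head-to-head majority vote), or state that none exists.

Juno

Head-to-head results (9 voters total):
Juno vs Kestrel: Juno wins 5–4.
Juno vs Forge: Juno wins 6–3.
Juno vs Harbor: Juno wins 7–2.
Juno vs Delta: Juno wins 5–4.
Kestrel vs Forge: Kestrel wins 5–4.
Kestrel vs Harbor: Harbor wins 5–4.
Kestrel vs Delta: Delta wins 5–4.
Forge vs Harbor: Forge wins 5–4.
Forge vs Delta: Forge wins 5–4.
Harbor vs Delta: Delta wins 6–3.
Juno beats each rival — Kestrel (5–4), Forge (6–3), Harbor (7–2), Delta (5–4) — so Juno is the Condorcet winner.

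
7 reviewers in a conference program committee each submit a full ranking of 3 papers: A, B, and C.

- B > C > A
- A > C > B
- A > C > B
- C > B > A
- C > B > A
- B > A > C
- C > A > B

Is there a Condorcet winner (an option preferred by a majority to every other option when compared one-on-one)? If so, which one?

Head-to-head results (7 voters total):
A vs B: B wins 4–3.
A vs C: C wins 4–3.
B vs C: C wins 5–2.
C beats each rival — A (4–3), B (5–2) — so C is the Condorcet winner.

C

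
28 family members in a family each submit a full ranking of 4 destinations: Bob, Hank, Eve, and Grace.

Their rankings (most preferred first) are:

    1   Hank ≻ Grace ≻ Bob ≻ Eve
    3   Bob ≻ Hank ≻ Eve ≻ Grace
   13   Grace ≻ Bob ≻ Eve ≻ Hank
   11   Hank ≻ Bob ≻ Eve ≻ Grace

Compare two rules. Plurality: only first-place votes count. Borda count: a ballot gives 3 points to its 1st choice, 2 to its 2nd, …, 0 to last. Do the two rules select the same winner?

Plurality first-place counts: Bob 3, Hank 12, Eve 0, Grace 13 → Grace.
Borda totals: Bob 58, Hank 42, Eve 27, Grace 41 → Bob.
The two rules disagree: plurality picks Grace, Borda picks Bob.

No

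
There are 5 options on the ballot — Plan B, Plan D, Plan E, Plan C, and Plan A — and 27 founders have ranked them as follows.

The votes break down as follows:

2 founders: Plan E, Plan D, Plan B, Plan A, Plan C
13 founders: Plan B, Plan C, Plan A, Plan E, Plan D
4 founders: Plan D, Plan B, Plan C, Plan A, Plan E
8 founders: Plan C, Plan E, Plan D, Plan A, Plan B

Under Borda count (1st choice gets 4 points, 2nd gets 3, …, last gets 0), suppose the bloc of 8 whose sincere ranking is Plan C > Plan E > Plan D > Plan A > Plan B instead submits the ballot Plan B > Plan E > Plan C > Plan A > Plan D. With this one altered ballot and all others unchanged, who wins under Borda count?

Plan B

Borda totals with the altered ballot: Plan B 100, Plan D 22, Plan E 45, Plan C 63, Plan A 40.
The switch changes the winner from Plan C to Plan B.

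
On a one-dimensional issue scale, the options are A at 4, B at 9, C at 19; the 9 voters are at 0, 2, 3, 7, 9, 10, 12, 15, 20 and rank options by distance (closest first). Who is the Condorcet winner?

With single-peaked preferences on a line, the Condorcet winner is the candidate closest to the median voter.
The median voter (position 9) is closest to B at 9.
Check: B vs C — voters closer to B: 7 of 9.

B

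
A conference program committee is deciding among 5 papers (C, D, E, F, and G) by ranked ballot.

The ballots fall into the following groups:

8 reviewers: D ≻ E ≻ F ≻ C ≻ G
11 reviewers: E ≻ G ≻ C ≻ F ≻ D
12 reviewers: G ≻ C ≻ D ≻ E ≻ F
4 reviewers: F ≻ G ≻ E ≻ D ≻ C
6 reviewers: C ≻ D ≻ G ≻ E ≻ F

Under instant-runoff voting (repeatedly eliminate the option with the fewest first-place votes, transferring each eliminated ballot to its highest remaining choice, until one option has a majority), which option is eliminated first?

Round 1: G 12, E 11, D 8, C 6, F 4. F has the fewest and is eliminated.
Round 2: G 16, E 11, D 8, C 6. C has the fewest and is eliminated.
Round 3: G 16, D 14, E 11. E has the fewest and is eliminated.
Round 4: G 27, D 14. G has a majority.

F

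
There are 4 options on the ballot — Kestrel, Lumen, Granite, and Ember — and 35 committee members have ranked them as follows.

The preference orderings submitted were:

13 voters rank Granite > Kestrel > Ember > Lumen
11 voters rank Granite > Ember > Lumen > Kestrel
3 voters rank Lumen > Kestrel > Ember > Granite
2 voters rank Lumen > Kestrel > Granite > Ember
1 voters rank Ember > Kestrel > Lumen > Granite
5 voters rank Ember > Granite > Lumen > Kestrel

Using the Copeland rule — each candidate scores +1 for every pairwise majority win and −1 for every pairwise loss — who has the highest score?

Granite

Pairwise results:
  Kestrel vs Lumen: Lumen wins 21–14.
  Kestrel vs Granite: Granite wins 29–6.
  Kestrel vs Ember: Kestrel wins 18–17.
  Lumen vs Granite: Granite wins 29–6.
  Lumen vs Ember: Ember wins 30–5.
  Granite vs Ember: Granite wins 26–9.
Copeland scores (wins − losses):
  Kestrel: 1 − 2 = -1
  Lumen: 1 − 2 = -1
  Granite: 3 − 0 = 3
  Ember: 1 − 2 = -1
Granite has the best Copeland score.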